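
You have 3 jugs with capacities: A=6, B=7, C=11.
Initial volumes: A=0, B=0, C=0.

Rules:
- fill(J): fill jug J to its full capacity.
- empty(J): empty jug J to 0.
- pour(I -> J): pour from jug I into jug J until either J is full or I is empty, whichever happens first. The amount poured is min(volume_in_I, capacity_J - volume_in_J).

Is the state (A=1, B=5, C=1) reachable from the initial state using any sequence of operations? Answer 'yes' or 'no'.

Answer: no

Derivation:
BFS explored all 372 reachable states.
Reachable set includes: (0,0,0), (0,0,1), (0,0,2), (0,0,3), (0,0,4), (0,0,5), (0,0,6), (0,0,7), (0,0,8), (0,0,9), (0,0,10), (0,0,11) ...
Target (A=1, B=5, C=1) not in reachable set → no.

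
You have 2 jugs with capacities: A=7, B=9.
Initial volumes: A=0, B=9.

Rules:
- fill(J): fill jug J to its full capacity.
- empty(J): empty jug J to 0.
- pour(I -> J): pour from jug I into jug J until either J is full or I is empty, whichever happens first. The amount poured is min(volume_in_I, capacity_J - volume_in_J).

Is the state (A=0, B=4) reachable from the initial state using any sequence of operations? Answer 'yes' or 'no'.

Answer: yes

Derivation:
BFS from (A=0, B=9):
  1. pour(B -> A) -> (A=7 B=2)
  2. empty(A) -> (A=0 B=2)
  3. pour(B -> A) -> (A=2 B=0)
  4. fill(B) -> (A=2 B=9)
  5. pour(B -> A) -> (A=7 B=4)
  6. empty(A) -> (A=0 B=4)
Target reached → yes.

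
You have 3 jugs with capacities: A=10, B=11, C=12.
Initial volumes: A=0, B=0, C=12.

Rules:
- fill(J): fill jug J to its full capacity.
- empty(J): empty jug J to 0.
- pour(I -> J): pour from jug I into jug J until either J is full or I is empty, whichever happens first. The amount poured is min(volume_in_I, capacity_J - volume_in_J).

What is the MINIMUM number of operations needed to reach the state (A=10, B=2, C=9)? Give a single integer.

BFS from (A=0, B=0, C=12). One shortest path:
  1. fill(A) -> (A=10 B=0 C=12)
  2. pour(A -> B) -> (A=0 B=10 C=12)
  3. pour(C -> A) -> (A=10 B=10 C=2)
  4. pour(A -> B) -> (A=9 B=11 C=2)
  5. empty(B) -> (A=9 B=0 C=2)
  6. pour(C -> B) -> (A=9 B=2 C=0)
  7. pour(A -> C) -> (A=0 B=2 C=9)
  8. fill(A) -> (A=10 B=2 C=9)
Reached target in 8 moves.

Answer: 8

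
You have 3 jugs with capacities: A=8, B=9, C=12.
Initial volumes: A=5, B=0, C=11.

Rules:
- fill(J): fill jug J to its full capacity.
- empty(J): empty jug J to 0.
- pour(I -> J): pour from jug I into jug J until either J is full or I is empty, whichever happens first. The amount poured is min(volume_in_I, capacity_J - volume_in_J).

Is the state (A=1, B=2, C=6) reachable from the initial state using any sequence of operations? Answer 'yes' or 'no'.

Answer: no

Derivation:
BFS explored all 554 reachable states.
Reachable set includes: (0,0,0), (0,0,1), (0,0,2), (0,0,3), (0,0,4), (0,0,5), (0,0,6), (0,0,7), (0,0,8), (0,0,9), (0,0,10), (0,0,11) ...
Target (A=1, B=2, C=6) not in reachable set → no.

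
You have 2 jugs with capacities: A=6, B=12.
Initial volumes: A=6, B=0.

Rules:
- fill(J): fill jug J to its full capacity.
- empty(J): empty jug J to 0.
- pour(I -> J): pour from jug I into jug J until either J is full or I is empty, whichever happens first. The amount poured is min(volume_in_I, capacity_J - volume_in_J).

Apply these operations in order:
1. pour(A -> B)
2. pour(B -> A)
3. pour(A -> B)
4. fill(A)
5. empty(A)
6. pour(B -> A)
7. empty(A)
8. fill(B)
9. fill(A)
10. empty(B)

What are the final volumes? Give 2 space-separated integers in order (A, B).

Step 1: pour(A -> B) -> (A=0 B=6)
Step 2: pour(B -> A) -> (A=6 B=0)
Step 3: pour(A -> B) -> (A=0 B=6)
Step 4: fill(A) -> (A=6 B=6)
Step 5: empty(A) -> (A=0 B=6)
Step 6: pour(B -> A) -> (A=6 B=0)
Step 7: empty(A) -> (A=0 B=0)
Step 8: fill(B) -> (A=0 B=12)
Step 9: fill(A) -> (A=6 B=12)
Step 10: empty(B) -> (A=6 B=0)

Answer: 6 0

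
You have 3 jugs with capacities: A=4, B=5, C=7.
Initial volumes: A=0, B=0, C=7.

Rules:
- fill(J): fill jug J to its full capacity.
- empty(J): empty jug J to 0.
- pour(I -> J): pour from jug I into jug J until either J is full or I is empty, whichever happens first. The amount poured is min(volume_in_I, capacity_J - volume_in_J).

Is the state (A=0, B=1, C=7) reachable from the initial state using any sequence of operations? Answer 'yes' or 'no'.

BFS from (A=0, B=0, C=7):
  1. fill(B) -> (A=0 B=5 C=7)
  2. pour(B -> A) -> (A=4 B=1 C=7)
  3. empty(A) -> (A=0 B=1 C=7)
Target reached → yes.

Answer: yes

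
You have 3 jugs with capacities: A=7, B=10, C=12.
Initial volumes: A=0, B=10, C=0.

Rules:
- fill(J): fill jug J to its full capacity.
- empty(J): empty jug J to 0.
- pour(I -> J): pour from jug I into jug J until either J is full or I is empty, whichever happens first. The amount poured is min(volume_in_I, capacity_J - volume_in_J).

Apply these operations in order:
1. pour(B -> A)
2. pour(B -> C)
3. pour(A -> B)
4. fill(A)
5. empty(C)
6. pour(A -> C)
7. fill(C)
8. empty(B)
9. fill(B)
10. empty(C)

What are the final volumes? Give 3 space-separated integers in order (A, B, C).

Answer: 0 10 0

Derivation:
Step 1: pour(B -> A) -> (A=7 B=3 C=0)
Step 2: pour(B -> C) -> (A=7 B=0 C=3)
Step 3: pour(A -> B) -> (A=0 B=7 C=3)
Step 4: fill(A) -> (A=7 B=7 C=3)
Step 5: empty(C) -> (A=7 B=7 C=0)
Step 6: pour(A -> C) -> (A=0 B=7 C=7)
Step 7: fill(C) -> (A=0 B=7 C=12)
Step 8: empty(B) -> (A=0 B=0 C=12)
Step 9: fill(B) -> (A=0 B=10 C=12)
Step 10: empty(C) -> (A=0 B=10 C=0)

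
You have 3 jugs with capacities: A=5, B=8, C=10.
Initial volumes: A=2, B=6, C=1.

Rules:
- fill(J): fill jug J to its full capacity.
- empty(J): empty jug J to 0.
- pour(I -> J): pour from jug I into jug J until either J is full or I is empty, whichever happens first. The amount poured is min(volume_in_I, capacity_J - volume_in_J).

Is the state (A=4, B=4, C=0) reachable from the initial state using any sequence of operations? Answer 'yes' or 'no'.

Answer: yes

Derivation:
BFS from (A=2, B=6, C=1):
  1. fill(B) -> (A=2 B=8 C=1)
  2. pour(B -> C) -> (A=2 B=0 C=9)
  3. pour(A -> B) -> (A=0 B=2 C=9)
  4. fill(A) -> (A=5 B=2 C=9)
  5. pour(A -> C) -> (A=4 B=2 C=10)
  6. pour(C -> B) -> (A=4 B=8 C=4)
  7. empty(B) -> (A=4 B=0 C=4)
  8. pour(C -> B) -> (A=4 B=4 C=0)
Target reached → yes.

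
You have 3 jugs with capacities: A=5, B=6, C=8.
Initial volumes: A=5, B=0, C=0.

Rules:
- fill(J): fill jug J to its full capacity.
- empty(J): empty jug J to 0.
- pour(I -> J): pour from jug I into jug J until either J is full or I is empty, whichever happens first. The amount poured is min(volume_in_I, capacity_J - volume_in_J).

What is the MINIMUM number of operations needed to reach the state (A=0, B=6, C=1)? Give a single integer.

BFS from (A=5, B=0, C=0). One shortest path:
  1. fill(C) -> (A=5 B=0 C=8)
  2. pour(A -> B) -> (A=0 B=5 C=8)
  3. pour(C -> B) -> (A=0 B=6 C=7)
  4. empty(B) -> (A=0 B=0 C=7)
  5. pour(C -> B) -> (A=0 B=6 C=1)
Reached target in 5 moves.

Answer: 5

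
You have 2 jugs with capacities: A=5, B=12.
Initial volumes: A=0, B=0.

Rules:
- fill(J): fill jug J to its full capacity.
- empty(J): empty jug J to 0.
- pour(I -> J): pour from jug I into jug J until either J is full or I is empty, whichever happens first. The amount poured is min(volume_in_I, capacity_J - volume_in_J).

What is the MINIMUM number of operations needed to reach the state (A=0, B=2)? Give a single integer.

Answer: 5

Derivation:
BFS from (A=0, B=0). One shortest path:
  1. fill(B) -> (A=0 B=12)
  2. pour(B -> A) -> (A=5 B=7)
  3. empty(A) -> (A=0 B=7)
  4. pour(B -> A) -> (A=5 B=2)
  5. empty(A) -> (A=0 B=2)
Reached target in 5 moves.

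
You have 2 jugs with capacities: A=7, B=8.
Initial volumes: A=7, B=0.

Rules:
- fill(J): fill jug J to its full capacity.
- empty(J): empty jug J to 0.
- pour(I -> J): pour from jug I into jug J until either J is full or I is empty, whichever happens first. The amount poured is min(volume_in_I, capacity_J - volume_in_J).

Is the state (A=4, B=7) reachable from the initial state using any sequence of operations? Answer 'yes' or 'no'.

BFS explored all 30 reachable states.
Reachable set includes: (0,0), (0,1), (0,2), (0,3), (0,4), (0,5), (0,6), (0,7), (0,8), (1,0), (1,8), (2,0) ...
Target (A=4, B=7) not in reachable set → no.

Answer: no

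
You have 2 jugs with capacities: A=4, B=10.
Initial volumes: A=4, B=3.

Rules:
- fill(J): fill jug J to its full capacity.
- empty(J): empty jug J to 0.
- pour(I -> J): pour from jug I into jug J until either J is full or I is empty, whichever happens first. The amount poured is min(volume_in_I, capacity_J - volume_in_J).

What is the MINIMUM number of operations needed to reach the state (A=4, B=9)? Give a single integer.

Answer: 4

Derivation:
BFS from (A=4, B=3). One shortest path:
  1. empty(A) -> (A=0 B=3)
  2. pour(B -> A) -> (A=3 B=0)
  3. fill(B) -> (A=3 B=10)
  4. pour(B -> A) -> (A=4 B=9)
Reached target in 4 moves.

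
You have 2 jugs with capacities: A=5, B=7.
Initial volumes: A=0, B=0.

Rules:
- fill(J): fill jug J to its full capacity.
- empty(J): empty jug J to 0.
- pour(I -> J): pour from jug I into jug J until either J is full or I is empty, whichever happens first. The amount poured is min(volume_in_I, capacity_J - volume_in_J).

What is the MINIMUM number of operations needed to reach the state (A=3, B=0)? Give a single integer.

Answer: 5

Derivation:
BFS from (A=0, B=0). One shortest path:
  1. fill(A) -> (A=5 B=0)
  2. pour(A -> B) -> (A=0 B=5)
  3. fill(A) -> (A=5 B=5)
  4. pour(A -> B) -> (A=3 B=7)
  5. empty(B) -> (A=3 B=0)
Reached target in 5 moves.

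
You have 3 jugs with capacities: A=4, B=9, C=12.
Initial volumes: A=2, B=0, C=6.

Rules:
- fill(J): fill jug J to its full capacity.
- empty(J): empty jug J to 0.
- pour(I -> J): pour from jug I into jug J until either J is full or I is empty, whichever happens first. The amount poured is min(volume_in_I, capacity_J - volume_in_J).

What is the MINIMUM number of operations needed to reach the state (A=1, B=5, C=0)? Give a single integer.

BFS from (A=2, B=0, C=6). One shortest path:
  1. fill(A) -> (A=4 B=0 C=6)
  2. pour(A -> B) -> (A=0 B=4 C=6)
  3. pour(C -> B) -> (A=0 B=9 C=1)
  4. pour(B -> A) -> (A=4 B=5 C=1)
  5. empty(A) -> (A=0 B=5 C=1)
  6. pour(C -> A) -> (A=1 B=5 C=0)
Reached target in 6 moves.

Answer: 6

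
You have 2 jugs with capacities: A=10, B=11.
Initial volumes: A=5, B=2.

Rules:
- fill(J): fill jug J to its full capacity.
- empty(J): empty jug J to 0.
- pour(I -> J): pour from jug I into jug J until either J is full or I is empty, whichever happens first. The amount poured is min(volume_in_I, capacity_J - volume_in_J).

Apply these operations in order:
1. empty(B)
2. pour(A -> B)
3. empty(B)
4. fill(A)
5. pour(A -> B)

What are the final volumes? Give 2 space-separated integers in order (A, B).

Step 1: empty(B) -> (A=5 B=0)
Step 2: pour(A -> B) -> (A=0 B=5)
Step 3: empty(B) -> (A=0 B=0)
Step 4: fill(A) -> (A=10 B=0)
Step 5: pour(A -> B) -> (A=0 B=10)

Answer: 0 10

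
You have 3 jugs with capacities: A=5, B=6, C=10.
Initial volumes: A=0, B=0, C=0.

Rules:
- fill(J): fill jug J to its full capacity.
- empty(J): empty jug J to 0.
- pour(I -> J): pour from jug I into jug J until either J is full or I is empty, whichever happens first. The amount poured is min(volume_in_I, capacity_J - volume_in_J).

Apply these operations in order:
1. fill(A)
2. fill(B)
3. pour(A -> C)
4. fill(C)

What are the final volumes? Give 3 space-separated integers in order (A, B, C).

Answer: 0 6 10

Derivation:
Step 1: fill(A) -> (A=5 B=0 C=0)
Step 2: fill(B) -> (A=5 B=6 C=0)
Step 3: pour(A -> C) -> (A=0 B=6 C=5)
Step 4: fill(C) -> (A=0 B=6 C=10)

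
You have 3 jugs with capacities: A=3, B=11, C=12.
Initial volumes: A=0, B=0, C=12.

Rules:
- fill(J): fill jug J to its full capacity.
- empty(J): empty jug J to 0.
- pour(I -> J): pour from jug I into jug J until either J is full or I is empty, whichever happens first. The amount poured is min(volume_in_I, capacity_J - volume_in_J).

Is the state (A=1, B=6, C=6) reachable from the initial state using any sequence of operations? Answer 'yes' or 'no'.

Answer: no

Derivation:
BFS explored all 404 reachable states.
Reachable set includes: (0,0,0), (0,0,1), (0,0,2), (0,0,3), (0,0,4), (0,0,5), (0,0,6), (0,0,7), (0,0,8), (0,0,9), (0,0,10), (0,0,11) ...
Target (A=1, B=6, C=6) not in reachable set → no.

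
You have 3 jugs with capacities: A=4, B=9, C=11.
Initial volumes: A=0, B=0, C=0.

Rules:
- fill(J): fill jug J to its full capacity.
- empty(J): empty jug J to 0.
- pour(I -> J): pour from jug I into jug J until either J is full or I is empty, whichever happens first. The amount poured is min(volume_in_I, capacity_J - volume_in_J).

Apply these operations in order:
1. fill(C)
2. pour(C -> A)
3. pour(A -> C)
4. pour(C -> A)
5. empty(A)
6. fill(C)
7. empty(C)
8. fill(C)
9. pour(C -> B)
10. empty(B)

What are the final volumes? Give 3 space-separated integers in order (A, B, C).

Step 1: fill(C) -> (A=0 B=0 C=11)
Step 2: pour(C -> A) -> (A=4 B=0 C=7)
Step 3: pour(A -> C) -> (A=0 B=0 C=11)
Step 4: pour(C -> A) -> (A=4 B=0 C=7)
Step 5: empty(A) -> (A=0 B=0 C=7)
Step 6: fill(C) -> (A=0 B=0 C=11)
Step 7: empty(C) -> (A=0 B=0 C=0)
Step 8: fill(C) -> (A=0 B=0 C=11)
Step 9: pour(C -> B) -> (A=0 B=9 C=2)
Step 10: empty(B) -> (A=0 B=0 C=2)

Answer: 0 0 2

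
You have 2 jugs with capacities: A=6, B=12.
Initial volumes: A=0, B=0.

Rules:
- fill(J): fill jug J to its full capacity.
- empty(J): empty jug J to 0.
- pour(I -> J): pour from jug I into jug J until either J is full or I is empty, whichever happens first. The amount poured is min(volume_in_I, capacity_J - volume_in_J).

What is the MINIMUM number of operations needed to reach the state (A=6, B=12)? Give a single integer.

Answer: 2

Derivation:
BFS from (A=0, B=0). One shortest path:
  1. fill(A) -> (A=6 B=0)
  2. fill(B) -> (A=6 B=12)
Reached target in 2 moves.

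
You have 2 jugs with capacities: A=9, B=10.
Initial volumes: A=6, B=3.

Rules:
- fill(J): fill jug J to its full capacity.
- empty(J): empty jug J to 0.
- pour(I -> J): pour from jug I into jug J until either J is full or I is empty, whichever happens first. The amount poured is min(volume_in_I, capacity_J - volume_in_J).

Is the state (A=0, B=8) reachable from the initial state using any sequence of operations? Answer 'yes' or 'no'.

BFS from (A=6, B=3):
  1. pour(A -> B) -> (A=0 B=9)
  2. fill(A) -> (A=9 B=9)
  3. pour(A -> B) -> (A=8 B=10)
  4. empty(B) -> (A=8 B=0)
  5. pour(A -> B) -> (A=0 B=8)
Target reached → yes.

Answer: yes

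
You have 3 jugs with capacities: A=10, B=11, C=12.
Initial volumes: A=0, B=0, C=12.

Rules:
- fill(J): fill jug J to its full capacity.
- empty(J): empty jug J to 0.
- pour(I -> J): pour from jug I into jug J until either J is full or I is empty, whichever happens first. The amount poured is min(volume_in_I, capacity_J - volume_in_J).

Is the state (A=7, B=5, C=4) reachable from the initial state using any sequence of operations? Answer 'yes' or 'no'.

BFS explored all 726 reachable states.
Reachable set includes: (0,0,0), (0,0,1), (0,0,2), (0,0,3), (0,0,4), (0,0,5), (0,0,6), (0,0,7), (0,0,8), (0,0,9), (0,0,10), (0,0,11) ...
Target (A=7, B=5, C=4) not in reachable set → no.

Answer: no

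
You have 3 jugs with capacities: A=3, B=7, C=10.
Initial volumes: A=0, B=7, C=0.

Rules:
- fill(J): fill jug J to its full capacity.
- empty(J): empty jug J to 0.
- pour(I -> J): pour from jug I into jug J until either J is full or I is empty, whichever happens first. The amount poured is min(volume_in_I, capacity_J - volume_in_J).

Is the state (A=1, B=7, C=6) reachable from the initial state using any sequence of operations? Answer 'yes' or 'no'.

BFS from (A=0, B=7, C=0):
  1. pour(B -> A) -> (A=3 B=4 C=0)
  2. pour(A -> C) -> (A=0 B=4 C=3)
  3. pour(B -> A) -> (A=3 B=1 C=3)
  4. pour(A -> C) -> (A=0 B=1 C=6)
  5. pour(B -> A) -> (A=1 B=0 C=6)
  6. fill(B) -> (A=1 B=7 C=6)
Target reached → yes.

Answer: yes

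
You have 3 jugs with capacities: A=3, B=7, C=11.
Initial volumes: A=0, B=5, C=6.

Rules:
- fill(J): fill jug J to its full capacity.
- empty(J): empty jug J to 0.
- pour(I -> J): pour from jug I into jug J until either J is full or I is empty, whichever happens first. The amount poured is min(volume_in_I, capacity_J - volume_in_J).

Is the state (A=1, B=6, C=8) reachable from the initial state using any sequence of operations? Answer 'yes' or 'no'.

Answer: no

Derivation:
BFS explored all 264 reachable states.
Reachable set includes: (0,0,0), (0,0,1), (0,0,2), (0,0,3), (0,0,4), (0,0,5), (0,0,6), (0,0,7), (0,0,8), (0,0,9), (0,0,10), (0,0,11) ...
Target (A=1, B=6, C=8) not in reachable set → no.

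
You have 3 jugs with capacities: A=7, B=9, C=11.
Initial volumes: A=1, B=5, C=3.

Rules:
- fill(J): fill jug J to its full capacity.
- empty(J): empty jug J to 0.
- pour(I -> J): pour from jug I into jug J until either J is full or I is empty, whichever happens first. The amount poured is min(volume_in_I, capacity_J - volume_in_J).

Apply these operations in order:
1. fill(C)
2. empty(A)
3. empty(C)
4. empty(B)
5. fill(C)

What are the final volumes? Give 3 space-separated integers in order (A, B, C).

Step 1: fill(C) -> (A=1 B=5 C=11)
Step 2: empty(A) -> (A=0 B=5 C=11)
Step 3: empty(C) -> (A=0 B=5 C=0)
Step 4: empty(B) -> (A=0 B=0 C=0)
Step 5: fill(C) -> (A=0 B=0 C=11)

Answer: 0 0 11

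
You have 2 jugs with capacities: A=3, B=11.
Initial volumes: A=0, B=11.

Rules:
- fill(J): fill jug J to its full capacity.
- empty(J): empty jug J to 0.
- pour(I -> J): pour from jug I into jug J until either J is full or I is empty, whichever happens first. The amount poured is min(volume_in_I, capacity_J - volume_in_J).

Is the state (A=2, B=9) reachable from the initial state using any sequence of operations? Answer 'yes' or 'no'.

BFS explored all 28 reachable states.
Reachable set includes: (0,0), (0,1), (0,2), (0,3), (0,4), (0,5), (0,6), (0,7), (0,8), (0,9), (0,10), (0,11) ...
Target (A=2, B=9) not in reachable set → no.

Answer: no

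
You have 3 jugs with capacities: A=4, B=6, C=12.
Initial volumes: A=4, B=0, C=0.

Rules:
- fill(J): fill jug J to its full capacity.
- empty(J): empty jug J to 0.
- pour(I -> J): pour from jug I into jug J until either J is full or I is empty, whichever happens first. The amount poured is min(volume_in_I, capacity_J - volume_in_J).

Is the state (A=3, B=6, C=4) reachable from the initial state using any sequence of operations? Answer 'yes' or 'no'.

BFS explored all 74 reachable states.
Reachable set includes: (0,0,0), (0,0,2), (0,0,4), (0,0,6), (0,0,8), (0,0,10), (0,0,12), (0,2,0), (0,2,2), (0,2,4), (0,2,6), (0,2,8) ...
Target (A=3, B=6, C=4) not in reachable set → no.

Answer: no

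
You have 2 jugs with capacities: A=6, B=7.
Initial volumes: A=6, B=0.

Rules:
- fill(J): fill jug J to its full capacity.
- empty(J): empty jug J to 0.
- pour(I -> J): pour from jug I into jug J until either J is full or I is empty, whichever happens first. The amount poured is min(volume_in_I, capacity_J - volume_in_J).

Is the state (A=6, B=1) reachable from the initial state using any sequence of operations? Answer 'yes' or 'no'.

BFS from (A=6, B=0):
  1. empty(A) -> (A=0 B=0)
  2. fill(B) -> (A=0 B=7)
  3. pour(B -> A) -> (A=6 B=1)
Target reached → yes.

Answer: yes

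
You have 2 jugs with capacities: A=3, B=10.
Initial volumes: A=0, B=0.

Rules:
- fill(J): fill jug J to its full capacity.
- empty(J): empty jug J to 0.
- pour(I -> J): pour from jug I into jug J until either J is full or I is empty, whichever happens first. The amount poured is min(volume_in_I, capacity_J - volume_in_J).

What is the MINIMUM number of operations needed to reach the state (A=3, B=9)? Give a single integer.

Answer: 7

Derivation:
BFS from (A=0, B=0). One shortest path:
  1. fill(A) -> (A=3 B=0)
  2. pour(A -> B) -> (A=0 B=3)
  3. fill(A) -> (A=3 B=3)
  4. pour(A -> B) -> (A=0 B=6)
  5. fill(A) -> (A=3 B=6)
  6. pour(A -> B) -> (A=0 B=9)
  7. fill(A) -> (A=3 B=9)
Reached target in 7 moves.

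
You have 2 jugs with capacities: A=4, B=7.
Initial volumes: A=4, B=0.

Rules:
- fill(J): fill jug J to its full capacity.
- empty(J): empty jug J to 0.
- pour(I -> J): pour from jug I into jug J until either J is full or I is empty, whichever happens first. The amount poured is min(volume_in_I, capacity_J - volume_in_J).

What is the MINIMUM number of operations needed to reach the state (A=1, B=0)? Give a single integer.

BFS from (A=4, B=0). One shortest path:
  1. pour(A -> B) -> (A=0 B=4)
  2. fill(A) -> (A=4 B=4)
  3. pour(A -> B) -> (A=1 B=7)
  4. empty(B) -> (A=1 B=0)
Reached target in 4 moves.

Answer: 4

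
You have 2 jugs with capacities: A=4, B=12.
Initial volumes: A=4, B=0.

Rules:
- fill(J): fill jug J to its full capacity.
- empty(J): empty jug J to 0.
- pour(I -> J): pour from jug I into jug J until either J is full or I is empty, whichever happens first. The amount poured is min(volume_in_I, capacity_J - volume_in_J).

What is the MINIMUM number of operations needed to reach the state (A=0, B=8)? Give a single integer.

Answer: 3

Derivation:
BFS from (A=4, B=0). One shortest path:
  1. pour(A -> B) -> (A=0 B=4)
  2. fill(A) -> (A=4 B=4)
  3. pour(A -> B) -> (A=0 B=8)
Reached target in 3 moves.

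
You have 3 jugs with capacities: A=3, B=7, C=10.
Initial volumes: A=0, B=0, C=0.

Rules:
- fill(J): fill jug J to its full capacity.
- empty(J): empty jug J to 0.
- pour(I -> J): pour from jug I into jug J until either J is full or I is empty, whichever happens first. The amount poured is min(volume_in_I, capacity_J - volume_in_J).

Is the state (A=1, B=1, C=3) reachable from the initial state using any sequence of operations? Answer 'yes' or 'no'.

Answer: no

Derivation:
BFS explored all 244 reachable states.
Reachable set includes: (0,0,0), (0,0,1), (0,0,2), (0,0,3), (0,0,4), (0,0,5), (0,0,6), (0,0,7), (0,0,8), (0,0,9), (0,0,10), (0,1,0) ...
Target (A=1, B=1, C=3) not in reachable set → no.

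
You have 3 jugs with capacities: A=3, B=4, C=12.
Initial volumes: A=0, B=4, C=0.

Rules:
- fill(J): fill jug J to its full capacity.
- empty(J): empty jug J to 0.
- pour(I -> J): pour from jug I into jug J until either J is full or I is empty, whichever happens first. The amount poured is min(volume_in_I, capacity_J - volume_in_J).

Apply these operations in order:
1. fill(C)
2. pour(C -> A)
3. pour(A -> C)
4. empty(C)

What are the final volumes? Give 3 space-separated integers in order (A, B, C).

Step 1: fill(C) -> (A=0 B=4 C=12)
Step 2: pour(C -> A) -> (A=3 B=4 C=9)
Step 3: pour(A -> C) -> (A=0 B=4 C=12)
Step 4: empty(C) -> (A=0 B=4 C=0)

Answer: 0 4 0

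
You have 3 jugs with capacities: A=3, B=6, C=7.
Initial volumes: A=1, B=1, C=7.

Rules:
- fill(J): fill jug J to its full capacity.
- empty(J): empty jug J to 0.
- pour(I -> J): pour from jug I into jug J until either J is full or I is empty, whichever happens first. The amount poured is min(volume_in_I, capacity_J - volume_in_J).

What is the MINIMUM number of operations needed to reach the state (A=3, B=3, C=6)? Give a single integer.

BFS from (A=1, B=1, C=7). One shortest path:
  1. pour(B -> A) -> (A=2 B=0 C=7)
  2. pour(C -> A) -> (A=3 B=0 C=6)
  3. pour(A -> B) -> (A=0 B=3 C=6)
  4. fill(A) -> (A=3 B=3 C=6)
Reached target in 4 moves.

Answer: 4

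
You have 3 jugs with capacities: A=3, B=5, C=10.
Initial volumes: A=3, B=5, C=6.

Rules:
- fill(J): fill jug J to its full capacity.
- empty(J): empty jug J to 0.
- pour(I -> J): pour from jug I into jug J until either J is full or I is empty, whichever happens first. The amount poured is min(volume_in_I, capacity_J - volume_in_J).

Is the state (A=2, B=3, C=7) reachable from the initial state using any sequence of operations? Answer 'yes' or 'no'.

Answer: no

Derivation:
BFS explored all 192 reachable states.
Reachable set includes: (0,0,0), (0,0,1), (0,0,2), (0,0,3), (0,0,4), (0,0,5), (0,0,6), (0,0,7), (0,0,8), (0,0,9), (0,0,10), (0,1,0) ...
Target (A=2, B=3, C=7) not in reachable set → no.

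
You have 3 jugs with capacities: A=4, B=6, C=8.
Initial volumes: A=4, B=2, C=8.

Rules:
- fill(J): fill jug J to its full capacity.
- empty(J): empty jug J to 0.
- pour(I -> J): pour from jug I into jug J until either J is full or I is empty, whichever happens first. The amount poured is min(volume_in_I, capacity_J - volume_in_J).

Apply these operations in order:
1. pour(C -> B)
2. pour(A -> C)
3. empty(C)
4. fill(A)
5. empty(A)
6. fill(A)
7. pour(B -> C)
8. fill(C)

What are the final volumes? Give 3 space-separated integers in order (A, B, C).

Step 1: pour(C -> B) -> (A=4 B=6 C=4)
Step 2: pour(A -> C) -> (A=0 B=6 C=8)
Step 3: empty(C) -> (A=0 B=6 C=0)
Step 4: fill(A) -> (A=4 B=6 C=0)
Step 5: empty(A) -> (A=0 B=6 C=0)
Step 6: fill(A) -> (A=4 B=6 C=0)
Step 7: pour(B -> C) -> (A=4 B=0 C=6)
Step 8: fill(C) -> (A=4 B=0 C=8)

Answer: 4 0 8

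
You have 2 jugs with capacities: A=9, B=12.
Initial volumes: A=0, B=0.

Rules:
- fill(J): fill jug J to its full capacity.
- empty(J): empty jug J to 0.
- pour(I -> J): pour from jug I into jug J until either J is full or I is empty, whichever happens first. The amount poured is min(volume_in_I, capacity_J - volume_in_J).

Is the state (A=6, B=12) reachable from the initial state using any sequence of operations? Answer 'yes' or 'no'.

Answer: yes

Derivation:
BFS from (A=0, B=0):
  1. fill(A) -> (A=9 B=0)
  2. pour(A -> B) -> (A=0 B=9)
  3. fill(A) -> (A=9 B=9)
  4. pour(A -> B) -> (A=6 B=12)
Target reached → yes.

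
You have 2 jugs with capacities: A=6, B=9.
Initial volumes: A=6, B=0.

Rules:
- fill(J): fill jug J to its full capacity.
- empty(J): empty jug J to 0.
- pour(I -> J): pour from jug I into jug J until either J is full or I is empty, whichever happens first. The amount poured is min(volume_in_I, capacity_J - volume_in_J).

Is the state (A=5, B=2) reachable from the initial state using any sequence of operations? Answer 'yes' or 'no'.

Answer: no

Derivation:
BFS explored all 10 reachable states.
Reachable set includes: (0,0), (0,3), (0,6), (0,9), (3,0), (3,9), (6,0), (6,3), (6,6), (6,9)
Target (A=5, B=2) not in reachable set → no.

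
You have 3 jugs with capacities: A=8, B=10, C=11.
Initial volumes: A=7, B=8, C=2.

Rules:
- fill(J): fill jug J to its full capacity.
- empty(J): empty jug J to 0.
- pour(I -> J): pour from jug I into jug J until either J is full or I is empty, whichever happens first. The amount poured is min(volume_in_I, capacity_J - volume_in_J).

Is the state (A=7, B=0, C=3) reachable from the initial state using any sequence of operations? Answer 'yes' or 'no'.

BFS from (A=7, B=8, C=2):
  1. empty(B) -> (A=7 B=0 C=2)
  2. pour(C -> B) -> (A=7 B=2 C=0)
  3. fill(C) -> (A=7 B=2 C=11)
  4. pour(C -> B) -> (A=7 B=10 C=3)
  5. empty(B) -> (A=7 B=0 C=3)
Target reached → yes.

Answer: yes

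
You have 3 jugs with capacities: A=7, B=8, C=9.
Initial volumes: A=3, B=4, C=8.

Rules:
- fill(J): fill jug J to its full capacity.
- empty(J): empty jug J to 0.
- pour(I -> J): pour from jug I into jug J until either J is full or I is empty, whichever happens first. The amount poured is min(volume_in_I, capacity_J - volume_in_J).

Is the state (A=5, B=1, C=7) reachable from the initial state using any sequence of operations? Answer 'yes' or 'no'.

BFS explored all 385 reachable states.
Reachable set includes: (0,0,0), (0,0,1), (0,0,2), (0,0,3), (0,0,4), (0,0,5), (0,0,6), (0,0,7), (0,0,8), (0,0,9), (0,1,0), (0,1,1) ...
Target (A=5, B=1, C=7) not in reachable set → no.

Answer: no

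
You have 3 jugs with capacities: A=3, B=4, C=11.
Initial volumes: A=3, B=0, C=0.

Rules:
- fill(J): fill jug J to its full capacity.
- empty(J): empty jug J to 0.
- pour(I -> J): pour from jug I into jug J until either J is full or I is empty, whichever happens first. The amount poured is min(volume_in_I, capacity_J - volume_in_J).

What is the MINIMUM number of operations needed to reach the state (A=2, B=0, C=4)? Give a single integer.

Answer: 4

Derivation:
BFS from (A=3, B=0, C=0). One shortest path:
  1. pour(A -> B) -> (A=0 B=3 C=0)
  2. fill(A) -> (A=3 B=3 C=0)
  3. pour(A -> B) -> (A=2 B=4 C=0)
  4. pour(B -> C) -> (A=2 B=0 C=4)
Reached target in 4 moves.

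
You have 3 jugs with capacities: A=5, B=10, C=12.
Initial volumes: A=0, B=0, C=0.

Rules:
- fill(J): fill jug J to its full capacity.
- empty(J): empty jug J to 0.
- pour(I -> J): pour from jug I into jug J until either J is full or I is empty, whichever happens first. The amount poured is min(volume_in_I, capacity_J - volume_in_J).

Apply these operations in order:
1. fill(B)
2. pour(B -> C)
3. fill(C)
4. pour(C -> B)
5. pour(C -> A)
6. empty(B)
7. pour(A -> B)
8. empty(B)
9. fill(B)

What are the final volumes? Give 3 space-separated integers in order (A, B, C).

Answer: 0 10 0

Derivation:
Step 1: fill(B) -> (A=0 B=10 C=0)
Step 2: pour(B -> C) -> (A=0 B=0 C=10)
Step 3: fill(C) -> (A=0 B=0 C=12)
Step 4: pour(C -> B) -> (A=0 B=10 C=2)
Step 5: pour(C -> A) -> (A=2 B=10 C=0)
Step 6: empty(B) -> (A=2 B=0 C=0)
Step 7: pour(A -> B) -> (A=0 B=2 C=0)
Step 8: empty(B) -> (A=0 B=0 C=0)
Step 9: fill(B) -> (A=0 B=10 C=0)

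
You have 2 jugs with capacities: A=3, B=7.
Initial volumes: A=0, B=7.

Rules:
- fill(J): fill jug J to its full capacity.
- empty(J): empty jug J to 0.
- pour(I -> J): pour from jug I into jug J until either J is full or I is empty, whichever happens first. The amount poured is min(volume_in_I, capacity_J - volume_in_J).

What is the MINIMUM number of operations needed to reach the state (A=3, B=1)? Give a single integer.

Answer: 3

Derivation:
BFS from (A=0, B=7). One shortest path:
  1. pour(B -> A) -> (A=3 B=4)
  2. empty(A) -> (A=0 B=4)
  3. pour(B -> A) -> (A=3 B=1)
Reached target in 3 moves.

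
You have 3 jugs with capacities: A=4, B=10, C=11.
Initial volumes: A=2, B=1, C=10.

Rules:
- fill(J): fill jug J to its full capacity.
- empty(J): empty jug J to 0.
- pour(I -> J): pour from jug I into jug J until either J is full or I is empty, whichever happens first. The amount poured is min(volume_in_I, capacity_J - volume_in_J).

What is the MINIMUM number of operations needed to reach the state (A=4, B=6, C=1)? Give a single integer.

BFS from (A=2, B=1, C=10). One shortest path:
  1. empty(A) -> (A=0 B=1 C=10)
  2. pour(C -> B) -> (A=0 B=10 C=1)
  3. pour(B -> A) -> (A=4 B=6 C=1)
Reached target in 3 moves.

Answer: 3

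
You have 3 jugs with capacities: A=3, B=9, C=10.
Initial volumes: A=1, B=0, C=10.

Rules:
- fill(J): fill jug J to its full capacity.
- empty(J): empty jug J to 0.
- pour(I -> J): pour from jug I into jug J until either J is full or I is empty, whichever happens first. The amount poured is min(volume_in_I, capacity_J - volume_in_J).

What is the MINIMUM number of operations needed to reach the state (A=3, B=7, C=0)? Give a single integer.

Answer: 3

Derivation:
BFS from (A=1, B=0, C=10). One shortest path:
  1. empty(A) -> (A=0 B=0 C=10)
  2. pour(C -> A) -> (A=3 B=0 C=7)
  3. pour(C -> B) -> (A=3 B=7 C=0)
Reached target in 3 moves.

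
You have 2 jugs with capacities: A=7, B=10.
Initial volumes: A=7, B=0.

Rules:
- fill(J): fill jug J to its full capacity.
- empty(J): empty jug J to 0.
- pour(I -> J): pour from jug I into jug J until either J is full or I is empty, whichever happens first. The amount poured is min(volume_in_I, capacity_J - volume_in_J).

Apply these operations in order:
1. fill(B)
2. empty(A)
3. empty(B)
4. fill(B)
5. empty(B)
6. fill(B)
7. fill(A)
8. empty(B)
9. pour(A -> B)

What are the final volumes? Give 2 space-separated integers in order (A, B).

Answer: 0 7

Derivation:
Step 1: fill(B) -> (A=7 B=10)
Step 2: empty(A) -> (A=0 B=10)
Step 3: empty(B) -> (A=0 B=0)
Step 4: fill(B) -> (A=0 B=10)
Step 5: empty(B) -> (A=0 B=0)
Step 6: fill(B) -> (A=0 B=10)
Step 7: fill(A) -> (A=7 B=10)
Step 8: empty(B) -> (A=7 B=0)
Step 9: pour(A -> B) -> (A=0 B=7)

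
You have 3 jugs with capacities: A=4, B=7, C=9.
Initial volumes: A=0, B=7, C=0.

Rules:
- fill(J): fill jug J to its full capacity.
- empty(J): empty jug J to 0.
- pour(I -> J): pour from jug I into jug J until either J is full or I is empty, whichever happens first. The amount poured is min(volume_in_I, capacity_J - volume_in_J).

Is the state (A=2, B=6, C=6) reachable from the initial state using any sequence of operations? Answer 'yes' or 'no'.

BFS explored all 256 reachable states.
Reachable set includes: (0,0,0), (0,0,1), (0,0,2), (0,0,3), (0,0,4), (0,0,5), (0,0,6), (0,0,7), (0,0,8), (0,0,9), (0,1,0), (0,1,1) ...
Target (A=2, B=6, C=6) not in reachable set → no.

Answer: no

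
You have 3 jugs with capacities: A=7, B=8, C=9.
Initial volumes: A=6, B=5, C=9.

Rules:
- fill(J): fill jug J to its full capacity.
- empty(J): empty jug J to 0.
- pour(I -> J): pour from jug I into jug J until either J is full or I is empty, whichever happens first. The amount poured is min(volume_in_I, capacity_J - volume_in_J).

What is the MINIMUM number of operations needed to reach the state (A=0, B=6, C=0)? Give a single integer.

Answer: 3

Derivation:
BFS from (A=6, B=5, C=9). One shortest path:
  1. empty(B) -> (A=6 B=0 C=9)
  2. empty(C) -> (A=6 B=0 C=0)
  3. pour(A -> B) -> (A=0 B=6 C=0)
Reached target in 3 moves.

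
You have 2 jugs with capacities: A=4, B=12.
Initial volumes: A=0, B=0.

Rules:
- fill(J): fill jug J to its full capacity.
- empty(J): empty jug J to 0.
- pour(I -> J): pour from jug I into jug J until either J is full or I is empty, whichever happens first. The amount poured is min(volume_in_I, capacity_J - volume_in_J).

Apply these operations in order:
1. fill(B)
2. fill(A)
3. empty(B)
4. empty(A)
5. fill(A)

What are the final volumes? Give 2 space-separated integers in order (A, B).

Answer: 4 0

Derivation:
Step 1: fill(B) -> (A=0 B=12)
Step 2: fill(A) -> (A=4 B=12)
Step 3: empty(B) -> (A=4 B=0)
Step 4: empty(A) -> (A=0 B=0)
Step 5: fill(A) -> (A=4 B=0)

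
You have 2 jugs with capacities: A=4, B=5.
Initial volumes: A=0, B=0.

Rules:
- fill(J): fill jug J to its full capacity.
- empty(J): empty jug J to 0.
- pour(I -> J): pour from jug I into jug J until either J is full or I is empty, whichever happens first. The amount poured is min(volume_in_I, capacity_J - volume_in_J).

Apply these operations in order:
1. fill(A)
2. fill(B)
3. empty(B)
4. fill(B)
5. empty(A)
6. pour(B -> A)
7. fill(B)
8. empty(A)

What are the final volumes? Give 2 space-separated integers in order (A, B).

Step 1: fill(A) -> (A=4 B=0)
Step 2: fill(B) -> (A=4 B=5)
Step 3: empty(B) -> (A=4 B=0)
Step 4: fill(B) -> (A=4 B=5)
Step 5: empty(A) -> (A=0 B=5)
Step 6: pour(B -> A) -> (A=4 B=1)
Step 7: fill(B) -> (A=4 B=5)
Step 8: empty(A) -> (A=0 B=5)

Answer: 0 5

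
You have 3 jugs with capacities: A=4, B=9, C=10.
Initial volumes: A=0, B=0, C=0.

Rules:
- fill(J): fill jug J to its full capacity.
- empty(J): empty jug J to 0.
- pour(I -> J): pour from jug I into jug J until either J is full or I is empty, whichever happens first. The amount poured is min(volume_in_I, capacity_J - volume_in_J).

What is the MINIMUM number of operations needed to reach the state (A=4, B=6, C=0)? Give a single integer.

BFS from (A=0, B=0, C=0). One shortest path:
  1. fill(C) -> (A=0 B=0 C=10)
  2. pour(C -> A) -> (A=4 B=0 C=6)
  3. pour(C -> B) -> (A=4 B=6 C=0)
Reached target in 3 moves.

Answer: 3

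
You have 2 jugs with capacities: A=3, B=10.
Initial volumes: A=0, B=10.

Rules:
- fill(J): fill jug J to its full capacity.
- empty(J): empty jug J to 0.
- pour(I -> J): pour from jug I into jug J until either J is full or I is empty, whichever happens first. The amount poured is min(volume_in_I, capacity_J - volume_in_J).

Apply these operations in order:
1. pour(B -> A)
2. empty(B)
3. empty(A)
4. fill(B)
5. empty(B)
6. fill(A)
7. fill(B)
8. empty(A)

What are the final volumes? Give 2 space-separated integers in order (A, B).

Step 1: pour(B -> A) -> (A=3 B=7)
Step 2: empty(B) -> (A=3 B=0)
Step 3: empty(A) -> (A=0 B=0)
Step 4: fill(B) -> (A=0 B=10)
Step 5: empty(B) -> (A=0 B=0)
Step 6: fill(A) -> (A=3 B=0)
Step 7: fill(B) -> (A=3 B=10)
Step 8: empty(A) -> (A=0 B=10)

Answer: 0 10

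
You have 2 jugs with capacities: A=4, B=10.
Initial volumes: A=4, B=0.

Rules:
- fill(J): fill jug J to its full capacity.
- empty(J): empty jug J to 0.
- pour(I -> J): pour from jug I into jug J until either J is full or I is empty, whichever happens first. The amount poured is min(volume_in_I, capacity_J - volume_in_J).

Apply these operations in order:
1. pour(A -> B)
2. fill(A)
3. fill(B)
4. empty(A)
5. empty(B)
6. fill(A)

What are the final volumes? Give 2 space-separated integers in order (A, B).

Step 1: pour(A -> B) -> (A=0 B=4)
Step 2: fill(A) -> (A=4 B=4)
Step 3: fill(B) -> (A=4 B=10)
Step 4: empty(A) -> (A=0 B=10)
Step 5: empty(B) -> (A=0 B=0)
Step 6: fill(A) -> (A=4 B=0)

Answer: 4 0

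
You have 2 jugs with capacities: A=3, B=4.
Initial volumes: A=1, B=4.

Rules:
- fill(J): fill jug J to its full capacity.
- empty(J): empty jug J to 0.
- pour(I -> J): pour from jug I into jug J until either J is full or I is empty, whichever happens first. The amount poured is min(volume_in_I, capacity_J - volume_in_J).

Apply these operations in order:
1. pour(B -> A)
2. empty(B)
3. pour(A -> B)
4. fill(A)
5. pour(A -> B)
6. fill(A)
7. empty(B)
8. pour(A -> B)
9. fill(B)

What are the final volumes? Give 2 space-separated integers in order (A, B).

Step 1: pour(B -> A) -> (A=3 B=2)
Step 2: empty(B) -> (A=3 B=0)
Step 3: pour(A -> B) -> (A=0 B=3)
Step 4: fill(A) -> (A=3 B=3)
Step 5: pour(A -> B) -> (A=2 B=4)
Step 6: fill(A) -> (A=3 B=4)
Step 7: empty(B) -> (A=3 B=0)
Step 8: pour(A -> B) -> (A=0 B=3)
Step 9: fill(B) -> (A=0 B=4)

Answer: 0 4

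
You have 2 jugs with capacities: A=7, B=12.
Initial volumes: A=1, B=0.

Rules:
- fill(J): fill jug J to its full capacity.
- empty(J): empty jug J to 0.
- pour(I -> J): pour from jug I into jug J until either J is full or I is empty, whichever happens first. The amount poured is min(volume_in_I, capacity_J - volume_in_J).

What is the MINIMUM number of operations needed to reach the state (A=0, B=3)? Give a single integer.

BFS from (A=1, B=0). One shortest path:
  1. pour(A -> B) -> (A=0 B=1)
  2. fill(A) -> (A=7 B=1)
  3. pour(A -> B) -> (A=0 B=8)
  4. fill(A) -> (A=7 B=8)
  5. pour(A -> B) -> (A=3 B=12)
  6. empty(B) -> (A=3 B=0)
  7. pour(A -> B) -> (A=0 B=3)
Reached target in 7 moves.

Answer: 7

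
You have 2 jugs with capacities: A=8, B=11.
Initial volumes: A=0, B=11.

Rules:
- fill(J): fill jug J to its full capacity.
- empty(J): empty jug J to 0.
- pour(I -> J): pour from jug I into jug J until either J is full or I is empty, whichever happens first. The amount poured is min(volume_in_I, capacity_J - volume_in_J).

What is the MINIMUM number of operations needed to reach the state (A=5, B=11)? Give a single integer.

Answer: 5

Derivation:
BFS from (A=0, B=11). One shortest path:
  1. fill(A) -> (A=8 B=11)
  2. empty(B) -> (A=8 B=0)
  3. pour(A -> B) -> (A=0 B=8)
  4. fill(A) -> (A=8 B=8)
  5. pour(A -> B) -> (A=5 B=11)
Reached target in 5 moves.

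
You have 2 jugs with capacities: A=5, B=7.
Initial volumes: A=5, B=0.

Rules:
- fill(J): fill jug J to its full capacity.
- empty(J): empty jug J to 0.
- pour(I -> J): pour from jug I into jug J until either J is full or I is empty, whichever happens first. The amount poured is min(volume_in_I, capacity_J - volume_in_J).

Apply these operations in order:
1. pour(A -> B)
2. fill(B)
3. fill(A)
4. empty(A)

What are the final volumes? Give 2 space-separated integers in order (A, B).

Answer: 0 7

Derivation:
Step 1: pour(A -> B) -> (A=0 B=5)
Step 2: fill(B) -> (A=0 B=7)
Step 3: fill(A) -> (A=5 B=7)
Step 4: empty(A) -> (A=0 B=7)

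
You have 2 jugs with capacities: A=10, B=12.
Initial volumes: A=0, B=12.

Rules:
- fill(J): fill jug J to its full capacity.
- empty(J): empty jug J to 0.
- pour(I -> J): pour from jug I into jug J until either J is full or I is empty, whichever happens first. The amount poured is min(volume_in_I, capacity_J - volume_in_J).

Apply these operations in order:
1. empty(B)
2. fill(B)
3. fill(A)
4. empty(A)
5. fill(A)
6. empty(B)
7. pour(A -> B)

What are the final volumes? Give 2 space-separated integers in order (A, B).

Step 1: empty(B) -> (A=0 B=0)
Step 2: fill(B) -> (A=0 B=12)
Step 3: fill(A) -> (A=10 B=12)
Step 4: empty(A) -> (A=0 B=12)
Step 5: fill(A) -> (A=10 B=12)
Step 6: empty(B) -> (A=10 B=0)
Step 7: pour(A -> B) -> (A=0 B=10)

Answer: 0 10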